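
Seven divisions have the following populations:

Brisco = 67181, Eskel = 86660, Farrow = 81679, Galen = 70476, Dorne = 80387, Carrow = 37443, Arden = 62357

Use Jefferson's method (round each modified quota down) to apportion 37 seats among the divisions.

Brisco 5, Eskel 7, Farrow 6, Galen 5, Dorne 6, Carrow 3, Arden 5

Standard divisor 486183/37 ≈ 13140.081; standard quotas: Brisco 5.113, Eskel 6.595, Farrow 6.216, Galen 5.363, Dorne 6.118, Carrow 2.850, Arden 4.746.
Rounding down gives 5, 6, 6, 5, 6, 2, 4 = 34 seats, so the divisor must be adjusted.
With modified divisor 12100: modified quotas Brisco 5.552, Eskel 7.162, Farrow 6.750, Galen 5.824, Dorne 6.644, Carrow 3.094, Arden 5.153.
Rounding down: Brisco 5, Eskel 7, Farrow 6, Galen 5, Dorne 6, Carrow 3, Arden 5 (total 37).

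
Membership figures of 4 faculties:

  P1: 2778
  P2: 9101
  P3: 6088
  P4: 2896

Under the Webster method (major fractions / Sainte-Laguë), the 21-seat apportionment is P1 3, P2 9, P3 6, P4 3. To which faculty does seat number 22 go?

Priority for the next seat is population ÷ (current seats + 0.5).
Priorities: P1 793.714, P2 958.000, P3 936.615, P4 827.429.
Highest priority: P2.

P2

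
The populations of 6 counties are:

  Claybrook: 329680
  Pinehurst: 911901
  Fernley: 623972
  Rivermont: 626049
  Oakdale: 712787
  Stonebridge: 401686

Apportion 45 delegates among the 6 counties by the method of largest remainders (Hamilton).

Standard divisor: 3606075 ÷ 45 = 80135.
Standard quotas: Claybrook 4.1141, Pinehurst 11.3796, Fernley 7.7865, Rivermont 7.8124, Oakdale 8.8948, Stonebridge 5.0126.
Lower quotas: Claybrook 4, Pinehurst 11, Fernley 7, Rivermont 7, Oakdale 8, Stonebridge 5 (sum 42, leaving 3 seats).
Remainders in descending order: Oakdale 0.8948, Rivermont 0.8124, Fernley 0.7865, Pinehurst 0.3796, Claybrook 0.1141, Stonebridge 0.0126.
The surplus seats go to Oakdale, Rivermont, Fernley.

Claybrook: 4, Pinehurst: 11, Fernley: 8, Rivermont: 8, Oakdale: 9, Stonebridge: 5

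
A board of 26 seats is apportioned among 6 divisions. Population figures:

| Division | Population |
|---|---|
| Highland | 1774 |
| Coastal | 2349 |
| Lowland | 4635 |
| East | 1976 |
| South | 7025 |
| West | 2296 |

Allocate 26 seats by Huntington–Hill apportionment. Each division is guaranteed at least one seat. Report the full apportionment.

With divisor 774: modified quotas Highland 2.292, Coastal 3.035, Lowland 5.988, East 2.553, South 9.076, West 2.966.
Geometric-mean thresholds: Highland √(2·3)=2.449, Coastal √(3·4)=3.464, Lowland √(5·6)=5.477, East √(2·3)=2.449, South √(9·10)=9.487, West √(2·3)=2.449.
Each quota rounded against its threshold gives Highland 2, Coastal 3, Lowland 6, East 3, South 9, West 3 (total 26).

Highland=2, Coastal=3, Lowland=6, East=3, South=9, West=3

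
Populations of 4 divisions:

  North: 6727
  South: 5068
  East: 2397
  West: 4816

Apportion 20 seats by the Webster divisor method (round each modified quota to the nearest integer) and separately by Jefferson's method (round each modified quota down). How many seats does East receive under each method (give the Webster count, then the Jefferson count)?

3 and 2

Webster: North 7, South 5, East 3, West 5.
Jefferson: North 7, South 6, East 2, West 5.
East gets 3 under Webster and 2 under Jefferson.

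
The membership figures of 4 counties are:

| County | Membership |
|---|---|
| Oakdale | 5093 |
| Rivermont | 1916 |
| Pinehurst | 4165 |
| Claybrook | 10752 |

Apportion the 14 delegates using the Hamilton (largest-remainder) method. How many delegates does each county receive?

Standard divisor: 21926 ÷ 14 ≈ 1566.143.
Standard quotas: Oakdale 3.2519, Rivermont 1.2234, Pinehurst 2.6594, Claybrook 6.8653.
Lower quotas: Oakdale 3, Rivermont 1, Pinehurst 2, Claybrook 6 (sum 12, leaving 2 seats).
Remainders in descending order: Claybrook 0.8653, Pinehurst 0.6594, Oakdale 0.2519, Rivermont 0.2234.
Largest remainders: Claybrook, Pinehurst receive the extra seats.

Oakdale 3; Rivermont 1; Pinehurst 3; Claybrook 7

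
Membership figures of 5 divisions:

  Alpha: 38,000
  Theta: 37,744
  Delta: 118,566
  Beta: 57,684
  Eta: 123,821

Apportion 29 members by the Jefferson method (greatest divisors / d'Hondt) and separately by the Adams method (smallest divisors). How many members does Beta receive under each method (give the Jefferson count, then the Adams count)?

Jefferson: Alpha 3, Theta 3, Delta 9, Beta 4, Eta 10.
Adams: Alpha 3, Theta 3, Delta 9, Beta 5, Eta 9.
Beta gets 4 under Jefferson and 5 under Adams.

4 and 5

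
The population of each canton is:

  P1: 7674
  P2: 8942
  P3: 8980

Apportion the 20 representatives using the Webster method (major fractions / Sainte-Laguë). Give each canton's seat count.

P1 6, P2 7, P3 7

Standard divisor 25596/20 ≈ 1279.8; standard quotas: P1 5.996, P2 6.987, P3 7.017.
Rounding to the nearest integer gives P1 6, P2 7, P3 7 — total 20, matching the house size, so no adjustment is needed.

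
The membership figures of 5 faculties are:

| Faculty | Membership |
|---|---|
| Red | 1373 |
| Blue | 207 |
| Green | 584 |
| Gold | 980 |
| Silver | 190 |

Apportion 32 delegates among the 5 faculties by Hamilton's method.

Red: 13; Blue: 2; Green: 6; Gold: 9; Silver: 2

Total 3334; standard divisor 3334/32 ≈ 104.188.
Standard quotas: Red 13.178, Blue 1.987, Green 5.605, Gold 9.406, Silver 1.824.
Lower quotas: Red 13, Blue 1, Green 5, Gold 9, Silver 1 (sum 29, leaving 3 seats).
Remainders in descending order: Blue 0.987, Silver 0.824, Green 0.605, Gold 0.406, Red 0.178.
Largest remainders: Blue, Silver, Green receive the extra seats.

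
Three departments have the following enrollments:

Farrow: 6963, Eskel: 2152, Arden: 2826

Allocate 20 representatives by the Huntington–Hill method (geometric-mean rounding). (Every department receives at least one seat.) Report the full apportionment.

Farrow 11, Eskel 4, Arden 5

With divisor 614: modified quotas Farrow 11.340, Eskel 3.505, Arden 4.603.
Geometric-mean thresholds: Farrow √(11·12)=11.489, Eskel √(3·4)=3.464, Arden √(4·5)=4.472.
Each quota rounded against its threshold gives Farrow 11, Eskel 4, Arden 5 (total 20).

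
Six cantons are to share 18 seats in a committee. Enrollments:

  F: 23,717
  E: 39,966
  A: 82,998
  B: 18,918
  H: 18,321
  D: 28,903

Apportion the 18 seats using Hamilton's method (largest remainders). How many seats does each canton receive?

F: 2, E: 3, A: 7, B: 2, H: 2, D: 2

Standard divisor: 212823 ÷ 18 ≈ 11823.5.
Standard quotas: F 2.0059, E 3.3802, A 7.0197, B 1.6000, H 1.5495, D 2.4445.
Lower quotas: F 2, E 3, A 7, B 1, H 1, D 2 (sum 16, leaving 2 seats).
Remainders in descending order: B 0.6000, H 0.5495, D 0.4445, E 0.3802, A 0.0197, F 0.0059.
The surplus seats go to B, H.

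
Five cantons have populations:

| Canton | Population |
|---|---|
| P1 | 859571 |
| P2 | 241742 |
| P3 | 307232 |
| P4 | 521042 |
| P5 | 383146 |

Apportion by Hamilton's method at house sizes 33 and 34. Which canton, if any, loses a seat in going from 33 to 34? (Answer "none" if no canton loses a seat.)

At 33 seats: P1 12, P2 4, P3 4, P4 7, P5 6.
At 34 seats: P1 13, P2 3, P3 4, P4 8, P5 6.
P2 drops from 4 to 3.

P2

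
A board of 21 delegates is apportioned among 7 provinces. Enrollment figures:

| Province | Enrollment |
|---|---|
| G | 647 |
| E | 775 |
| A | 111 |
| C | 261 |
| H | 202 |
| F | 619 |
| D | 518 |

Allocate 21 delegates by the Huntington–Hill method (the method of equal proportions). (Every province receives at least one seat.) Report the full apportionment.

With divisor 147: modified quotas G 4.401, E 5.272, A 0.755, C 1.776, H 1.374, F 4.211, D 3.524.
Geometric-mean thresholds: G √(4·5)=4.472, E √(5·6)=5.477, A (min 1), C √(1·2)=1.414, H √(1·2)=1.414, F √(4·5)=4.472, D √(3·4)=3.464.
Each quota rounded against its threshold gives G 4, E 5, A 1, C 2, H 1, F 4, D 4 (total 21).

G: 4, E: 5, A: 1, C: 2, H: 1, F: 4, D: 4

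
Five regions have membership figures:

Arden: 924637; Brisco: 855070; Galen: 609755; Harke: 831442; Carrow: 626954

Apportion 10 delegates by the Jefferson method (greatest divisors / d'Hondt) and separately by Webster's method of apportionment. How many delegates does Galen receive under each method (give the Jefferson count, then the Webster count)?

1 and 2

Jefferson: Arden 3, Brisco 2, Galen 1, Harke 2, Carrow 2.
Webster: Arden 2, Brisco 2, Galen 2, Harke 2, Carrow 2.
Galen gets 1 under Jefferson and 2 under Webster.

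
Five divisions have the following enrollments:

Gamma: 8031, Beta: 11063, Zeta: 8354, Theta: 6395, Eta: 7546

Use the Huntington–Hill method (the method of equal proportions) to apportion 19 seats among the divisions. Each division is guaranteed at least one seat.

Gamma=4; Beta=5; Zeta=4; Theta=3; Eta=3

With divisor 2248: modified quotas Gamma 3.573, Beta 4.921, Zeta 3.716, Theta 2.845, Eta 3.357.
Geometric-mean thresholds: Gamma √(3·4)=3.464, Beta √(4·5)=4.472, Zeta √(3·4)=3.464, Theta √(2·3)=2.449, Eta √(3·4)=3.464.
Each quota rounded against its threshold gives Gamma 4, Beta 5, Zeta 4, Theta 3, Eta 3 (total 19).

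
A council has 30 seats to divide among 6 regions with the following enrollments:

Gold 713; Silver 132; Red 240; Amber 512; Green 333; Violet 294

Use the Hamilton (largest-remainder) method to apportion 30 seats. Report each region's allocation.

Gold: 10, Silver: 2, Red: 3, Amber: 7, Green: 4, Violet: 4

Standard divisor: 2224 ÷ 30 ≈ 74.133.
Standard quotas: Gold 9.618, Silver 1.781, Red 3.237, Amber 6.906, Green 4.492, Violet 3.966.
Lower quotas: Gold 9, Silver 1, Red 3, Amber 6, Green 4, Violet 3 (sum 26, leaving 4 seats).
Remainders in descending order: Violet 0.966, Amber 0.906, Silver 0.781, Gold 0.618, Green 0.492, Red 0.237.
Largest remainders: Violet, Amber, Silver, Gold receive the extra seats.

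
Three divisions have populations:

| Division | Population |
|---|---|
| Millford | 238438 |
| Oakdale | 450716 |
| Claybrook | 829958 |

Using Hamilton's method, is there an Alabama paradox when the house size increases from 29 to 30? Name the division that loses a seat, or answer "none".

none

At 29 seats: Millford 4, Oakdale 9, Claybrook 16.
At 30 seats: Millford 5, Oakdale 9, Claybrook 16.
No division's allocation decreased.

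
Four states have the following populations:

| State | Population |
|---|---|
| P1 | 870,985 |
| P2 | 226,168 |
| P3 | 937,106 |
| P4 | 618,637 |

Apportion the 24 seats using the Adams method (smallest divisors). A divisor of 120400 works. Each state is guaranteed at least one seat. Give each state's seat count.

With modified divisor 120400: modified quotas P1 7.234, P2 1.878, P3 7.783, P4 5.138.
Rounding up: P1 8, P2 2, P3 8, P4 6 (total 24).

P1 8, P2 2, P3 8, P4 6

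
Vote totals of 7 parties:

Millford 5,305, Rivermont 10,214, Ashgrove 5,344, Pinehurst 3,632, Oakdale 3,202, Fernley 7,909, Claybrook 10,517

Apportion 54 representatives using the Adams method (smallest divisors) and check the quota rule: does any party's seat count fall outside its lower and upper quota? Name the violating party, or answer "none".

Standard quotas: Millford 6.211, Rivermont 11.958, Ashgrove 6.257, Pinehurst 4.252, Oakdale 3.749, Fernley 9.260, Claybrook 12.313.
Adams allocation: Millford 6, Rivermont 12, Ashgrove 6, Pinehurst 5, Oakdale 4, Fernley 9, Claybrook 12.
Every allocation lies between the lower and upper quota.

none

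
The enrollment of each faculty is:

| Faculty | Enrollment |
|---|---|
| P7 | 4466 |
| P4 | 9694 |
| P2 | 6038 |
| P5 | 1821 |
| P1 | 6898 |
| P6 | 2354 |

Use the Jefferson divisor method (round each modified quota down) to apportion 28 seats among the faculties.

Standard divisor 31271/28 ≈ 1116.821; standard quotas: P7 3.999, P4 8.680, P2 5.406, P5 1.631, P1 6.176, P6 2.108.
Rounding down gives 3, 8, 5, 1, 6, 2 = 25 seats, so the divisor must be adjusted.
With modified divisor 1000: modified quotas P7 4.466, P4 9.694, P2 6.038, P5 1.821, P1 6.898, P6 2.354.
Rounding down: P7 4, P4 9, P2 6, P5 1, P1 6, P6 2 (total 28).

P7=4; P4=9; P2=6; P5=1; P1=6; P6=2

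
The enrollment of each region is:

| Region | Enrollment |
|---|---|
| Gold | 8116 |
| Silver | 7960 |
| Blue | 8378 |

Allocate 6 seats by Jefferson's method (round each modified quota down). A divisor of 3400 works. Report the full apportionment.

Gold: 2, Silver: 2, Blue: 2

With modified divisor 3400: modified quotas Gold 2.387, Silver 2.341, Blue 2.464.
Rounding down: Gold 2, Silver 2, Blue 2 (total 6).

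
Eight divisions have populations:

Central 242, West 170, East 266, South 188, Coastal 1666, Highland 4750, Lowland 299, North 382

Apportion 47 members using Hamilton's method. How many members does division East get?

2

Standard divisor: 7963 ÷ 47 ≈ 169.426.
Standard quotas: Central 1.428, West 1.003, East 1.570, South 1.110, Coastal 9.833, Highland 28.036, Lowland 1.765, North 2.255.
Lower quotas: Central 1, West 1, East 1, South 1, Coastal 9, Highland 28, Lowland 1, North 2 (sum 44, leaving 3 seats).
Remainders in descending order: Coastal 0.833, Lowland 0.765, East 0.570, Central 0.428, North 0.255, South 0.110, Highland 0.036, West 0.003.
The surplus seats go to Coastal, Lowland, East.
East receives 2.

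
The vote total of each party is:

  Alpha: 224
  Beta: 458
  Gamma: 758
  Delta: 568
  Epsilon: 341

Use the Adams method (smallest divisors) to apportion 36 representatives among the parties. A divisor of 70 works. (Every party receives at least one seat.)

Alpha: 4; Beta: 7; Gamma: 11; Delta: 9; Epsilon: 5

With modified divisor 70: modified quotas Alpha 3.200, Beta 6.543, Gamma 10.829, Delta 8.114, Epsilon 4.871.
Rounding up: Alpha 4, Beta 7, Gamma 11, Delta 9, Epsilon 5 (total 36).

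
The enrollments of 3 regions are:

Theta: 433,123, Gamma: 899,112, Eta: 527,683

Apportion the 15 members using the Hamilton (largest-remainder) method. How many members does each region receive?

Standard divisor: 1859918 ÷ 15 ≈ 123994.533.
Standard quotas: Theta 3.4931, Gamma 7.2512, Eta 4.2557.
Lower quotas: Theta 3, Gamma 7, Eta 4 (sum 14, leaving 1 seat).
Remainders in descending order: Theta 0.4931, Eta 0.2557, Gamma 0.2512.
Largest remainder: Theta receives the extra seat.

Theta 4, Gamma 7, Eta 4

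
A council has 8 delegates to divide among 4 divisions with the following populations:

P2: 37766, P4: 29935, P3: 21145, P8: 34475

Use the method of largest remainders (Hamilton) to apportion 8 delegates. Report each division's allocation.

P2 3, P4 2, P3 1, P8 2

The standard divisor is 123321/8 ≈ 15415.125.
Standard quotas: P2 2.4499, P4 1.9419, P3 1.3717, P8 2.2364.
Lower quotas: P2 2, P4 1, P3 1, P8 2 (sum 6, leaving 2 seats).
Remainders in descending order: P4 0.9419, P2 0.4499, P3 0.3717, P8 0.2364.
Largest remainders: P4, P2 receive the extra seats.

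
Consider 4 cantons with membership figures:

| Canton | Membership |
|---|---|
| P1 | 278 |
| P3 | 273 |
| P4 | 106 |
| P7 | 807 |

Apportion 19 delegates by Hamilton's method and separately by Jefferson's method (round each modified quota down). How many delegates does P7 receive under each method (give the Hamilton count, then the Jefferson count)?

10 and 11

Hamilton: P1 4, P3 4, P4 1, P7 10.
Jefferson: P1 4, P3 3, P4 1, P7 11.
P7 gets 10 under Hamilton and 11 under Jefferson.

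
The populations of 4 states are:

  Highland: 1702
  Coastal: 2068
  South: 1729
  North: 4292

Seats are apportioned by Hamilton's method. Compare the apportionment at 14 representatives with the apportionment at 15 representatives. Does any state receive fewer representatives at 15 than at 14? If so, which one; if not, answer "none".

none

At 14 seats: Highland 2, Coastal 3, South 3, North 6.
At 15 seats: Highland 3, Coastal 3, South 3, North 6.
No state's allocation decreased.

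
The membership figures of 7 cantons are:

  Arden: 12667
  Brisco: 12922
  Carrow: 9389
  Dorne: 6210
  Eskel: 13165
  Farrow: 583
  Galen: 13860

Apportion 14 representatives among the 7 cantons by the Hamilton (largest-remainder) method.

The standard divisor is 68796/14 = 4914.
Standard quotas: Arden 2.5777, Brisco 2.6296, Carrow 1.9107, Dorne 1.2637, Eskel 2.6791, Farrow 0.1186, Galen 2.8205.
Lower quotas: Arden 2, Brisco 2, Carrow 1, Dorne 1, Eskel 2, Farrow 0, Galen 2 (sum 10, leaving 4 seats).
Remainders in descending order: Carrow 0.9107, Galen 0.8205, Eskel 0.6791, Brisco 0.6296, Arden 0.5777, Dorne 0.2637, Farrow 0.1186.
The surplus seats go to Carrow, Galen, Eskel, Brisco.

Arden: 2, Brisco: 3, Carrow: 2, Dorne: 1, Eskel: 3, Farrow: 0, Galen: 3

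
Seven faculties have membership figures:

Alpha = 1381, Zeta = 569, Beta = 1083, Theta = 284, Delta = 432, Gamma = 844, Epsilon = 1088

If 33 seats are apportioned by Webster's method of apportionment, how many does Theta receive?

2

Standard divisor 5681/33 ≈ 172.152; standard quotas: Alpha 8.022, Zeta 3.305, Beta 6.291, Theta 1.650, Delta 2.509, Gamma 4.903, Epsilon 6.320.
Rounding to the nearest integer gives Alpha 8, Zeta 3, Beta 6, Theta 2, Delta 3, Gamma 5, Epsilon 6 — total 33, matching the house size, so no adjustment is needed.
Theta receives 2.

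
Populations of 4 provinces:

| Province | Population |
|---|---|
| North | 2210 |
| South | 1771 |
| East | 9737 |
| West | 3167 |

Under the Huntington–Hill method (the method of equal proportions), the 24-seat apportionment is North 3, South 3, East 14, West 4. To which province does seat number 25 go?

West

Priority for the next seat is population ÷ (√(s·(s+1))).
Priorities: North 637.972, South 511.244, East 671.917, West 708.163.
Highest priority: West.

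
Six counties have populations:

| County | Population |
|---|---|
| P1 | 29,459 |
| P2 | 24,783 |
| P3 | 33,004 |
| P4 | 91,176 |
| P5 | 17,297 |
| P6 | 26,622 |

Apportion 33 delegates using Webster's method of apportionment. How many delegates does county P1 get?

4

Standard divisor 222341/33 ≈ 6737.606; standard quotas: P1 4.372, P2 3.678, P3 4.898, P4 13.532, P5 2.567, P6 3.951.
Rounding to the nearest integer gives 4, 4, 5, 14, 3, 4 = 34 seats, so the divisor must be adjusted.
With modified divisor 6800: modified quotas P1 4.332, P2 3.645, P3 4.854, P4 13.408, P5 2.544, P6 3.915.
Rounding to the nearest integer: P1 4, P2 4, P3 5, P4 13, P5 3, P6 4 (total 33).
P1 receives 4.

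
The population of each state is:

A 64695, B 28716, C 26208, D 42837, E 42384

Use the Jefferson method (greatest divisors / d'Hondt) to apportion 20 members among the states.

Standard divisor 204840/20 ≈ 10242; standard quotas: A 6.317, B 2.804, C 2.559, D 4.182, E 4.138.
Rounding down gives 6, 2, 2, 4, 4 = 18 seats, so the divisor must be adjusted.
With modified divisor 9000: modified quotas A 7.188, B 3.191, C 2.912, D 4.760, E 4.709.
Rounding down: A 7, B 3, C 2, D 4, E 4 (total 20).

A 7, B 3, C 2, D 4, E 4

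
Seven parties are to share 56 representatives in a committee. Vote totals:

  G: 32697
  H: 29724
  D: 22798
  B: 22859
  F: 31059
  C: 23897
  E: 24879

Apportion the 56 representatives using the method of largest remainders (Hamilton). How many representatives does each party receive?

Total 187913; standard divisor 187913/56 ≈ 3355.589.
Standard quotas: G 9.7440, H 8.8581, D 6.7940, B 6.8122, F 9.2559, C 7.1216, E 7.4142.
Lower quotas: G 9, H 8, D 6, B 6, F 9, C 7, E 7 (sum 52, leaving 4 seats).
Remainders in descending order: H 0.8581, B 0.8122, D 0.7940, G 0.7440, E 0.4142, F 0.2559, C 0.1216.
Largest remainders: H, B, D, G receive the extra seats.

G=10; H=9; D=7; B=7; F=9; C=7; E=7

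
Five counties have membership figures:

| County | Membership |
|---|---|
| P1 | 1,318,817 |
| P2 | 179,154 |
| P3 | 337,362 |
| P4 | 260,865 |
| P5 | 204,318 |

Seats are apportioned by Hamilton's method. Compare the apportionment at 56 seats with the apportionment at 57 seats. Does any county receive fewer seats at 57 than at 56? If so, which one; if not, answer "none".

P2

At 56 seats: P1 32, P2 5, P3 8, P4 6, P5 5.
At 57 seats: P1 33, P2 4, P3 8, P4 7, P5 5.
P2 drops from 5 to 4.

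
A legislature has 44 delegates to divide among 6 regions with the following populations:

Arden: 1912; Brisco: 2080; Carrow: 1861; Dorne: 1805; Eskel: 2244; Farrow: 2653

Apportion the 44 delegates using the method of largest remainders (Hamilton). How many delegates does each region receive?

Total 12555; standard divisor 12555/44 ≈ 285.341.
Standard quotas: Arden 6.701, Brisco 7.290, Carrow 6.522, Dorne 6.326, Eskel 7.864, Farrow 9.298.
Lower quotas: Arden 6, Brisco 7, Carrow 6, Dorne 6, Eskel 7, Farrow 9 (sum 41, leaving 3 seats).
Remainders in descending order: Eskel 0.864, Arden 0.701, Carrow 0.522, Dorne 0.326, Farrow 0.298, Brisco 0.290.
The surplus seats go to Eskel, Arden, Carrow.

Arden 7; Brisco 7; Carrow 7; Dorne 6; Eskel 8; Farrow 9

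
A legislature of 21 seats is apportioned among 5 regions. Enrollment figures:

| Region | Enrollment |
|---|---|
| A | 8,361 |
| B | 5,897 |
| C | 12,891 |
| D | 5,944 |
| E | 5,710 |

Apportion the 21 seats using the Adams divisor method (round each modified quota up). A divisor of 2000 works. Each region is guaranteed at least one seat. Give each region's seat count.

With modified divisor 2000: modified quotas A 4.181, B 2.949, C 6.446, D 2.972, E 2.855.
Rounding up: A 5, B 3, C 7, D 3, E 3 (total 21).

A 5; B 3; C 7; D 3; E 3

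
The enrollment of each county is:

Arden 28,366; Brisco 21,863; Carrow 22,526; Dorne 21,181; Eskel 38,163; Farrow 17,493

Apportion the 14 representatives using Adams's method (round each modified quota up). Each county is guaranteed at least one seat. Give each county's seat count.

Standard divisor 149592/14 ≈ 10685.143; standard quotas: Arden 2.655, Brisco 2.046, Carrow 2.108, Dorne 1.982, Eskel 3.572, Farrow 1.637.
Rounding up gives 3, 3, 3, 2, 4, 2 = 17 seats, so the divisor must be adjusted.
With modified divisor 13500: modified quotas Arden 2.101, Brisco 1.619, Carrow 1.669, Dorne 1.569, Eskel 2.827, Farrow 1.296.
Rounding up: Arden 3, Brisco 2, Carrow 2, Dorne 2, Eskel 3, Farrow 2 (total 14).

Arden: 3; Brisco: 2; Carrow: 2; Dorne: 2; Eskel: 3; Farrow: 2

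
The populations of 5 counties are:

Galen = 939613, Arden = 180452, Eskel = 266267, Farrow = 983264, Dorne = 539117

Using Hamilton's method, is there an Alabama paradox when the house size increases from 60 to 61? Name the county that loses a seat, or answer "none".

At 60 seats: Galen 19, Arden 4, Eskel 6, Farrow 20, Dorne 11.
At 61 seats: Galen 20, Arden 4, Eskel 5, Farrow 21, Dorne 11.
Eskel drops from 6 to 5.

Eskel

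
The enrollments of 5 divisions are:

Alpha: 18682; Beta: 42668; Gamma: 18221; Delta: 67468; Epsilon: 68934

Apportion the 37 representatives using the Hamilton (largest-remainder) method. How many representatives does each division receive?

Alpha 3, Beta 7, Gamma 3, Delta 12, Epsilon 12

Total 215973; standard divisor 215973/37 ≈ 5837.108.
Standard quotas: Alpha 3.2006, Beta 7.3098, Gamma 3.1216, Delta 11.5585, Epsilon 11.8096.
Lower quotas: Alpha 3, Beta 7, Gamma 3, Delta 11, Epsilon 11 (sum 35, leaving 2 seats).
Remainders in descending order: Epsilon 0.8096, Delta 0.5585, Beta 0.3098, Alpha 0.2006, Gamma 0.1216.
Largest remainders: Epsilon, Delta receive the extra seats.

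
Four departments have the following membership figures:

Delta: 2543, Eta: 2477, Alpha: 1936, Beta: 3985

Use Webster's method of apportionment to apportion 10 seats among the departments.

Delta 2; Eta 2; Alpha 2; Beta 4

Standard divisor 10941/10 ≈ 1094.1; standard quotas: Delta 2.324, Eta 2.264, Alpha 1.769, Beta 3.642.
Rounding to the nearest integer gives Delta 2, Eta 2, Alpha 2, Beta 4 — total 10, matching the house size, so no adjustment is needed.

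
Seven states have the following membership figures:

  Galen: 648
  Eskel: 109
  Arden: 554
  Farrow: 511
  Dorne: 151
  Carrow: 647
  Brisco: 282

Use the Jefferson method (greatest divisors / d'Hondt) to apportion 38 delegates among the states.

Galen 9; Eskel 1; Arden 7; Farrow 7; Dorne 2; Carrow 9; Brisco 3

Standard divisor 2902/38 ≈ 76.368; standard quotas: Galen 8.485, Eskel 1.427, Arden 7.254, Farrow 6.691, Dorne 1.977, Carrow 8.472, Brisco 3.693.
Rounding down gives 8, 1, 7, 6, 1, 8, 3 = 34 seats, so the divisor must be adjusted.
With modified divisor 71: modified quotas Galen 9.127, Eskel 1.535, Arden 7.803, Farrow 7.197, Dorne 2.127, Carrow 9.113, Brisco 3.972.
Rounding down: Galen 9, Eskel 1, Arden 7, Farrow 7, Dorne 2, Carrow 9, Brisco 3 (total 38).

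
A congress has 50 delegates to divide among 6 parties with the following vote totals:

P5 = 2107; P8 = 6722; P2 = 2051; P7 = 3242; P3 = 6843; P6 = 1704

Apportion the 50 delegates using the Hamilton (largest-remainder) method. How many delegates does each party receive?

P5 5, P8 15, P2 4, P7 7, P3 15, P6 4

Total 22669; standard divisor 22669/50 ≈ 453.38.
Standard quotas: P5 4.6473, P8 14.8264, P2 4.5238, P7 7.1507, P3 15.0933, P6 3.7584.
Lower quotas: P5 4, P8 14, P2 4, P7 7, P3 15, P6 3 (sum 47, leaving 3 seats).
Remainders in descending order: P8 0.8264, P6 0.7584, P5 0.6473, P2 0.5238, P7 0.1507, P3 0.0933.
The surplus seats go to P8, P6, P5.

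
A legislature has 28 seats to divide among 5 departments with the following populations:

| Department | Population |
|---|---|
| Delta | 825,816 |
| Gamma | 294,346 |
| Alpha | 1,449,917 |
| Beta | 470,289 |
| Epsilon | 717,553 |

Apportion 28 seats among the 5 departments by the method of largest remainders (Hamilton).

The standard divisor is 3757921/28 ≈ 134211.464.
Standard quotas: Delta 6.1531, Gamma 2.1932, Alpha 10.8032, Beta 3.5041, Epsilon 5.3464.
Lower quotas: Delta 6, Gamma 2, Alpha 10, Beta 3, Epsilon 5 (sum 26, leaving 2 seats).
Remainders in descending order: Alpha 0.8032, Beta 0.5041, Epsilon 0.3464, Gamma 0.1932, Delta 0.1531.
Largest remainders: Alpha, Beta receive the extra seats.

Delta 6, Gamma 2, Alpha 11, Beta 4, Epsilon 5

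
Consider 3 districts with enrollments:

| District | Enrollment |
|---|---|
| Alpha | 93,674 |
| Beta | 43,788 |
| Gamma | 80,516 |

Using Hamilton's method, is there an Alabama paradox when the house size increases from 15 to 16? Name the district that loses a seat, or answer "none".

none

At 15 seats: Alpha 6, Beta 3, Gamma 6.
At 16 seats: Alpha 7, Beta 3, Gamma 6.
No district's allocation decreased.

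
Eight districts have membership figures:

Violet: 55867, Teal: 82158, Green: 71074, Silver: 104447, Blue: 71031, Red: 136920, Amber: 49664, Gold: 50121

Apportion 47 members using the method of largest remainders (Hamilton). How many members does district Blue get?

5

The standard divisor is 621282/47 ≈ 13218.766.
Standard quotas: Violet 4.2263, Teal 6.2153, Green 5.3768, Silver 7.9014, Blue 5.3735, Red 10.3580, Amber 3.7571, Gold 3.7917.
Lower quotas: Violet 4, Teal 6, Green 5, Silver 7, Blue 5, Red 10, Amber 3, Gold 3 (sum 43, leaving 4 seats).
Remainders in descending order: Silver 0.9014, Gold 0.7917, Amber 0.7571, Green 0.3768, Blue 0.3735, Red 0.3580, Violet 0.2263, Teal 0.2153.
Largest remainders: Silver, Gold, Amber, Green receive the extra seats.
Blue receives 5.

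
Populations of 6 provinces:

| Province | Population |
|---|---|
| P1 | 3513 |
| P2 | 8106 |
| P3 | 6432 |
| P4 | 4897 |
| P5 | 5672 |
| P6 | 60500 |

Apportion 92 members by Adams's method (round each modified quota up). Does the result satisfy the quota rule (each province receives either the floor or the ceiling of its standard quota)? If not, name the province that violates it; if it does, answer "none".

P6

Standard quotas: P1 3.627, P2 8.368, P3 6.640, P4 5.055, P5 5.855, P6 62.455.
Adams allocation: P1 4, P2 9, P3 7, P4 5, P5 6, P6 61.
P6 has quota 62.455 (lower 62, upper 63) but receives 61 — outside the quota interval.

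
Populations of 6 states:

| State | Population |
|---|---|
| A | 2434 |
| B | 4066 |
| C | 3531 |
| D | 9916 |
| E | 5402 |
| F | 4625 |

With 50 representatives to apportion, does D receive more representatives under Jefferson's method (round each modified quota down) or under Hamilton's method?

Jefferson

Jefferson: A 4, B 7, C 6, D 17, E 9, F 7.
Hamilton: A 4, B 7, C 6, D 16, E 9, F 8.
D gets 17 under Jefferson and 16 under Hamilton.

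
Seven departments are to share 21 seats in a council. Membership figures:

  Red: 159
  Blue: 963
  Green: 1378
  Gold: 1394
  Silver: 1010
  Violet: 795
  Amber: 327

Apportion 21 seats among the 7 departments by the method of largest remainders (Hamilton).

Standard divisor: 6026 ÷ 21 ≈ 286.952.
Standard quotas: Red 0.554, Blue 3.356, Green 4.802, Gold 4.858, Silver 3.520, Violet 2.770, Amber 1.140.
Lower quotas: Red 0, Blue 3, Green 4, Gold 4, Silver 3, Violet 2, Amber 1 (sum 17, leaving 4 seats).
Remainders in descending order: Gold 0.858, Green 0.802, Violet 0.770, Red 0.554, Silver 0.520, Blue 0.356, Amber 0.140.
Largest remainders: Gold, Green, Violet, Red receive the extra seats.

Red=1, Blue=3, Green=5, Gold=5, Silver=3, Violet=3, Amber=1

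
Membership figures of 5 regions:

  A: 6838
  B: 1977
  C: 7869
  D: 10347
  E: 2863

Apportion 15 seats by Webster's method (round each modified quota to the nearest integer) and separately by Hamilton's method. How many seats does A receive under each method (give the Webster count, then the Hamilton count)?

4 and 3

Webster: A 4, B 1, C 4, D 5, E 1.
Hamilton: A 3, B 1, C 4, D 5, E 2.
A gets 4 under Webster and 3 under Hamilton.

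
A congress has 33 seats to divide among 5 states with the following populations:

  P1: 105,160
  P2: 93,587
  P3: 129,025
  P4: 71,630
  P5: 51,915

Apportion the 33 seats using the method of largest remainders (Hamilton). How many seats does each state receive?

P1=8, P2=7, P3=9, P4=5, P5=4

Total 451317; standard divisor 451317/33 ≈ 13676.273.
Standard quotas: P1 7.6892, P2 6.8430, P3 9.4342, P4 5.2375, P5 3.7960.
Lower quotas: P1 7, P2 6, P3 9, P4 5, P5 3 (sum 30, leaving 3 seats).
Remainders in descending order: P2 0.8430, P5 0.7960, P1 0.6892, P3 0.4342, P4 0.2375.
Largest remainders: P2, P5, P1 receive the extra seats.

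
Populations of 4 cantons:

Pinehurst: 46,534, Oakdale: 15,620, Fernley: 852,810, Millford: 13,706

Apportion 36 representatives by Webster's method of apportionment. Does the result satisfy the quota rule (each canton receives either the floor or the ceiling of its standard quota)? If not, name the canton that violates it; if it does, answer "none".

Fernley

Standard quotas: Pinehurst 1.804, Oakdale 0.606, Fernley 33.059, Millford 0.531.
Webster allocation: Pinehurst 2, Oakdale 1, Fernley 32, Millford 1.
Fernley has quota 33.059 (lower 33, upper 34) but receives 32 — outside the quota interval.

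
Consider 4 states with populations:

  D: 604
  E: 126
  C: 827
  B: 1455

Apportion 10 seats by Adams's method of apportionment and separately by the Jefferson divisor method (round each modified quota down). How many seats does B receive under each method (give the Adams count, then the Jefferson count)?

4 and 5

Adams: D 2, E 1, C 3, B 4.
Jefferson: D 2, E 0, C 3, B 5.
B gets 4 under Adams and 5 under Jefferson.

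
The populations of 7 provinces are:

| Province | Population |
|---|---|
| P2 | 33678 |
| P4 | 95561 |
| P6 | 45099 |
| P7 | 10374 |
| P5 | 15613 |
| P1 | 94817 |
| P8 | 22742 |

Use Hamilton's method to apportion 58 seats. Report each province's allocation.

P2 6, P4 18, P6 8, P7 2, P5 3, P1 17, P8 4

The standard divisor is 317884/58 ≈ 5480.759.
Standard quotas: P2 6.1448, P4 17.4357, P6 8.2286, P7 1.8928, P5 2.8487, P1 17.3000, P8 4.1494.
Lower quotas: P2 6, P4 17, P6 8, P7 1, P5 2, P1 17, P8 4 (sum 55, leaving 3 seats).
Remainders in descending order: P7 0.8928, P5 0.8487, P4 0.4357, P1 0.3000, P6 0.2286, P8 0.1494, P2 0.1448.
The surplus seats go to P7, P5, P4.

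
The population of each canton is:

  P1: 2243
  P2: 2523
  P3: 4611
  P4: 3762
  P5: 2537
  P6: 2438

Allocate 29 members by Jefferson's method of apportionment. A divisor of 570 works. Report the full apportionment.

P1=3, P2=4, P3=8, P4=6, P5=4, P6=4

With modified divisor 570: modified quotas P1 3.935, P2 4.426, P3 8.089, P4 6.600, P5 4.451, P6 4.277.
Rounding down: P1 3, P2 4, P3 8, P4 6, P5 4, P6 4 (total 29).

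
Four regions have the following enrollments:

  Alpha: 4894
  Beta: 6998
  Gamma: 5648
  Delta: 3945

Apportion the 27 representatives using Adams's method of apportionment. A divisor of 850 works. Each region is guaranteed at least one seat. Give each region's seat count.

With modified divisor 850: modified quotas Alpha 5.758, Beta 8.233, Gamma 6.645, Delta 4.641.
Rounding up: Alpha 6, Beta 9, Gamma 7, Delta 5 (total 27).

Alpha 6, Beta 9, Gamma 7, Delta 5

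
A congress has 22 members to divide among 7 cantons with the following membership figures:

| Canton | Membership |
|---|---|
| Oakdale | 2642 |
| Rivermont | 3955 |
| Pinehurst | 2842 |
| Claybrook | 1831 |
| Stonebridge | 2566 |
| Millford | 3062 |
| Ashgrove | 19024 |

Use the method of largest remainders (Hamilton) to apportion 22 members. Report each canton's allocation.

Oakdale 2, Rivermont 2, Pinehurst 2, Claybrook 1, Stonebridge 1, Millford 2, Ashgrove 12

Total 35922; standard divisor 35922/22 ≈ 1632.818.
Standard quotas: Oakdale 1.6181, Rivermont 2.4222, Pinehurst 1.7405, Claybrook 1.1214, Stonebridge 1.5715, Millford 1.8753, Ashgrove 11.6510.
Lower quotas: Oakdale 1, Rivermont 2, Pinehurst 1, Claybrook 1, Stonebridge 1, Millford 1, Ashgrove 11 (sum 18, leaving 4 seats).
Remainders in descending order: Millford 0.8753, Pinehurst 0.7405, Ashgrove 0.6510, Oakdale 0.6181, Stonebridge 0.5715, Rivermont 0.4222, Claybrook 0.1214.
The surplus seats go to Millford, Pinehurst, Ashgrove, Oakdale.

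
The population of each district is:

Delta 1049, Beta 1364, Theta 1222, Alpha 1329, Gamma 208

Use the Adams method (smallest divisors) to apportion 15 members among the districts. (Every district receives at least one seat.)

Delta=3, Beta=4, Theta=3, Alpha=4, Gamma=1

Standard divisor 5172/15 ≈ 344.8; standard quotas: Delta 3.042, Beta 3.956, Theta 3.544, Alpha 3.854, Gamma 0.603.
Rounding up gives 4, 4, 4, 4, 1 = 17 seats, so the divisor must be adjusted.
With modified divisor 430: modified quotas Delta 2.440, Beta 3.172, Theta 2.842, Alpha 3.091, Gamma 0.484.
Rounding up: Delta 3, Beta 4, Theta 3, Alpha 4, Gamma 1 (total 15).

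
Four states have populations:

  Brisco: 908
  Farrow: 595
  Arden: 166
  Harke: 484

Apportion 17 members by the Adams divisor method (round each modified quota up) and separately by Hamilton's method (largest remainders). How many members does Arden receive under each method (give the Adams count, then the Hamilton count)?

2 and 1

Adams: Brisco 7, Farrow 4, Arden 2, Harke 4.
Hamilton: Brisco 7, Farrow 5, Arden 1, Harke 4.
Arden gets 2 under Adams and 1 under Hamilton.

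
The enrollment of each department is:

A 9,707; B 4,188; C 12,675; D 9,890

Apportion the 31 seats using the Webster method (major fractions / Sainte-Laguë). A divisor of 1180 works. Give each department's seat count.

A 8; B 4; C 11; D 8

With modified divisor 1180: modified quotas A 8.226, B 3.549, C 10.742, D 8.381.
Rounding to the nearest integer: A 8, B 4, C 11, D 8 (total 31).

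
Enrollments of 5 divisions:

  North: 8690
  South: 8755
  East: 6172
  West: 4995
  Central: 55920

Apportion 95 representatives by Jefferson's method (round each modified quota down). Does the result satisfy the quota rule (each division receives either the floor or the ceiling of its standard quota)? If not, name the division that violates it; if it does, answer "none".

Standard quotas: North 9.766, South 9.839, East 6.936, West 5.614, Central 62.845.
Jefferson allocation: North 9, South 10, East 7, West 5, Central 64.
Central has quota 62.845 (lower 62, upper 63) but receives 64 — outside the quota interval.

Central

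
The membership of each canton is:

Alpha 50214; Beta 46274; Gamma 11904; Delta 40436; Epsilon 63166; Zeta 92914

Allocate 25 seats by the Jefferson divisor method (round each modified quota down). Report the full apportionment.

Standard divisor 304908/25 ≈ 12196.32; standard quotas: Alpha 4.117, Beta 3.794, Gamma 0.976, Delta 3.315, Epsilon 5.179, Zeta 7.618.
Rounding down gives 4, 3, 0, 3, 5, 7 = 22 seats, so the divisor must be adjusted.
With modified divisor 11000: modified quotas Alpha 4.565, Beta 4.207, Gamma 1.082, Delta 3.676, Epsilon 5.742, Zeta 8.447.
Rounding down: Alpha 4, Beta 4, Gamma 1, Delta 3, Epsilon 5, Zeta 8 (total 25).

Alpha=4, Beta=4, Gamma=1, Delta=3, Epsilon=5, Zeta=8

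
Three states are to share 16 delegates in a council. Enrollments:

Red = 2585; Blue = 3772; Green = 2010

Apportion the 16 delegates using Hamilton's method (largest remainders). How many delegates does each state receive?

Red: 5, Blue: 7, Green: 4

Total 8367; standard divisor 8367/16 ≈ 522.938.
Standard quotas: Red 4.943, Blue 7.213, Green 3.844.
Lower quotas: Red 4, Blue 7, Green 3 (sum 14, leaving 2 seats).
Remainders in descending order: Red 0.943, Green 0.844, Blue 0.213.
The surplus seats go to Red, Green.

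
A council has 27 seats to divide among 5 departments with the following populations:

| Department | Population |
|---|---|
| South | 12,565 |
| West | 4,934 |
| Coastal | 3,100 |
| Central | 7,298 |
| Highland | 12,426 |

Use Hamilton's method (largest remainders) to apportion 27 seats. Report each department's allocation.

South: 9, West: 3, Coastal: 2, Central: 5, Highland: 8

The standard divisor is 40323/27 ≈ 1493.444.
Standard quotas: South 8.4134, West 3.3038, Coastal 2.0757, Central 4.8867, Highland 8.3204.
Lower quotas: South 8, West 3, Coastal 2, Central 4, Highland 8 (sum 25, leaving 2 seats).
Remainders in descending order: Central 0.8867, South 0.4134, Highland 0.3204, West 0.3038, Coastal 0.0757.
Largest remainders: Central, South receive the extra seats.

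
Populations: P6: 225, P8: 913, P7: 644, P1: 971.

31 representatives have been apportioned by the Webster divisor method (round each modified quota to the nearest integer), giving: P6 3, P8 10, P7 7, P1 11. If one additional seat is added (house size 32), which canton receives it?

P8

Priority for the next seat is population ÷ (current seats + 0.5).
Priorities: P6 64.286, P8 86.952, P7 85.867, P1 84.435.
Highest priority: P8.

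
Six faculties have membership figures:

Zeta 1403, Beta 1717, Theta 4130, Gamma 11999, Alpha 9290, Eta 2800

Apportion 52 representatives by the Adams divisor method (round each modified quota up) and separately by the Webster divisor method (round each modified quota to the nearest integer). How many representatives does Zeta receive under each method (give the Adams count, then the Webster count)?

Adams: Zeta 3, Beta 3, Theta 7, Gamma 19, Alpha 15, Eta 5.
Webster: Zeta 2, Beta 3, Theta 7, Gamma 20, Alpha 15, Eta 5.
Zeta gets 3 under Adams and 2 under Webster.

3 and 2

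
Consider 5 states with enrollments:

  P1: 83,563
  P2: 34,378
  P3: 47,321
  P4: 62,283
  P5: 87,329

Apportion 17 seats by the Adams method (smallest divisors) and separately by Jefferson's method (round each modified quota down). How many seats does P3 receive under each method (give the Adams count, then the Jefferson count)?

3 and 2

Adams: P1 4, P2 2, P3 3, P4 3, P5 5.
Jefferson: P1 5, P2 2, P3 2, P4 3, P5 5.
P3 gets 3 under Adams and 2 under Jefferson.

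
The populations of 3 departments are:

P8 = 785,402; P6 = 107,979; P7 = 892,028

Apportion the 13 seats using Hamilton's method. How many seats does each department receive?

P8 6; P6 1; P7 6

Total 1785409; standard divisor 1785409/13 ≈ 137339.154.
Standard quotas: P8 5.7187, P6 0.7862, P7 6.4951.
Lower quotas: P8 5, P6 0, P7 6 (sum 11, leaving 2 seats).
Remainders in descending order: P6 0.7862, P8 0.7187, P7 0.4951.
Largest remainders: P6, P8 receive the extra seats.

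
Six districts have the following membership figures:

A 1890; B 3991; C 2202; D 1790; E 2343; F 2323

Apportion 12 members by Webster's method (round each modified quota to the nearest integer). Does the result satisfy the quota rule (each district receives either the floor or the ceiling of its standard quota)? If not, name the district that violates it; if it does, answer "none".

Standard quotas: A 1.560, B 3.294, C 1.817, D 1.477, E 1.934, F 1.917.
Webster allocation: A 2, B 3, C 2, D 1, E 2, F 2.
Every allocation lies between the lower and upper quota.

none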